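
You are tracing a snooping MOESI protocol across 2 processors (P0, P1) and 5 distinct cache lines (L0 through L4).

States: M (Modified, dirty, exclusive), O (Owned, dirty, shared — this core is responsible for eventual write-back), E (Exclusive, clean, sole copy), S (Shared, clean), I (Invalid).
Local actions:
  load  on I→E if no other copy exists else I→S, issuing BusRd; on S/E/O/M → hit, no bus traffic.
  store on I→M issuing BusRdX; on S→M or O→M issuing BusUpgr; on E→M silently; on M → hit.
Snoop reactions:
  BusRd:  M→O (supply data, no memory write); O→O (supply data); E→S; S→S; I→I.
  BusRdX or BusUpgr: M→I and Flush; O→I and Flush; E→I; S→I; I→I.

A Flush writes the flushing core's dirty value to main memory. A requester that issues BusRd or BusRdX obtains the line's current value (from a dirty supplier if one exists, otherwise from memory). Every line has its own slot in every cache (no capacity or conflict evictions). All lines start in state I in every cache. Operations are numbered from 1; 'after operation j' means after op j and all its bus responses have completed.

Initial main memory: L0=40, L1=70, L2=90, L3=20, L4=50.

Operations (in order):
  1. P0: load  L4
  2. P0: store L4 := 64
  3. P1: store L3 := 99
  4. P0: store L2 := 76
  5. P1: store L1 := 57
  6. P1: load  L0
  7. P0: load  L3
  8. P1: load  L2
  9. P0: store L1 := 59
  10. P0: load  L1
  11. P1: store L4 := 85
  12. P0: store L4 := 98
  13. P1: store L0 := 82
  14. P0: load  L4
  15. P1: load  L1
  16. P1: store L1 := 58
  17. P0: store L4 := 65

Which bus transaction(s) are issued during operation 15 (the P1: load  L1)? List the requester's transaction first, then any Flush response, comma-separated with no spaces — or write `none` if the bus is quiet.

bus = BusRd

[1] P0: load  L4 | P0:E(50), P1:I | bus: BusRd
[2] P0: store L4 := 64 | P0:M(64), P1:I | bus: none
[3] P1: store L3 := 99 | P0:I, P1:M(99) | bus: BusRdX
[4] P0: store L2 := 76 | P0:M(76), P1:I | bus: BusRdX
[5] P1: store L1 := 57 | P0:I, P1:M(57) | bus: BusRdX
[6] P1: load  L0 | P0:I, P1:E(40) | bus: BusRd
[7] P0: load  L3 | P0:S(99), P1:O(99) | bus: BusRd
[8] P1: load  L2 | P0:O(76), P1:S(76) | bus: BusRd
[9] P0: store L1 := 59 | P0:M(59), P1:I | bus: BusRdX,Flush
[10] P0: load  L1 | P0:M(59), P1:I | bus: none
[11] P1: store L4 := 85 | P0:I, P1:M(85) | bus: BusRdX,Flush
[12] P0: store L4 := 98 | P0:M(98), P1:I | bus: BusRdX,Flush
[13] P1: store L0 := 82 | P0:I, P1:M(82) | bus: none
[14] P0: load  L4 | P0:M(98), P1:I | bus: none
[15] P1: load  L1 | P0:O(59), P1:S(59) | bus: BusRd
[16] P1: store L1 := 58 | P0:I, P1:M(58) | bus: BusUpgr,Flush
[17] P0: store L4 := 65 | P0:M(65), P1:I | bus: none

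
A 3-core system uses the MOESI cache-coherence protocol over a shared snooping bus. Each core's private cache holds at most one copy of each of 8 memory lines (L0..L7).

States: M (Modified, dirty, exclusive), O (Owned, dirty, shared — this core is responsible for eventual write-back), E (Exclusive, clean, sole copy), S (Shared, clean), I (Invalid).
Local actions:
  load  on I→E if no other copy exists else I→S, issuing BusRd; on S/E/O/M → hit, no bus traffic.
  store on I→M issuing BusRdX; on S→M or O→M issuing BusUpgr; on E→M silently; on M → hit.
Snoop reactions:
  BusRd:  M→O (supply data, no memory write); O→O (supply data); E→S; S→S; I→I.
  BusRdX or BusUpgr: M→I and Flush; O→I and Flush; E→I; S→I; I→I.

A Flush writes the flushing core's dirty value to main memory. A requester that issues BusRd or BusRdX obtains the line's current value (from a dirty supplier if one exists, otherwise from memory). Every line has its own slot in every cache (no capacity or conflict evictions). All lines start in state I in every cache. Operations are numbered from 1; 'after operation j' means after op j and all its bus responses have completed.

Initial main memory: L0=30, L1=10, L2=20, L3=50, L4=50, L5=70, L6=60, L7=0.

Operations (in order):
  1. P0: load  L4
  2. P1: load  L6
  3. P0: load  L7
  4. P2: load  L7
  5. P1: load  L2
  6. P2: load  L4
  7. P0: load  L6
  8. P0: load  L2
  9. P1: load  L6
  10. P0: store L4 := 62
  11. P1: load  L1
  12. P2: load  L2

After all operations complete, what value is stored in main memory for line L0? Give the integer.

[1] P0: load  L4 | P0:E(50), P1:I, P2:I | bus: BusRd
[2] P1: load  L6 | P0:I, P1:E(60), P2:I | bus: BusRd
[3] P0: load  L7 | P0:E(0), P1:I, P2:I | bus: BusRd
[4] P2: load  L7 | P0:S(0), P1:I, P2:S(0) | bus: BusRd
[5] P1: load  L2 | P0:I, P1:E(20), P2:I | bus: BusRd
[6] P2: load  L4 | P0:S(50), P1:I, P2:S(50) | bus: BusRd
[7] P0: load  L6 | P0:S(60), P1:S(60), P2:I | bus: BusRd
[8] P0: load  L2 | P0:S(20), P1:S(20), P2:I | bus: BusRd
[9] P1: load  L6 | P0:S(60), P1:S(60), P2:I | bus: none
[10] P0: store L4 := 62 | P0:M(62), P1:I, P2:I | bus: BusUpgr
[11] P1: load  L1 | P0:I, P1:E(10), P2:I | bus: BusRd
[12] P2: load  L2 | P0:S(20), P1:S(20), P2:S(20) | bus: BusRd

memory[L0] = 30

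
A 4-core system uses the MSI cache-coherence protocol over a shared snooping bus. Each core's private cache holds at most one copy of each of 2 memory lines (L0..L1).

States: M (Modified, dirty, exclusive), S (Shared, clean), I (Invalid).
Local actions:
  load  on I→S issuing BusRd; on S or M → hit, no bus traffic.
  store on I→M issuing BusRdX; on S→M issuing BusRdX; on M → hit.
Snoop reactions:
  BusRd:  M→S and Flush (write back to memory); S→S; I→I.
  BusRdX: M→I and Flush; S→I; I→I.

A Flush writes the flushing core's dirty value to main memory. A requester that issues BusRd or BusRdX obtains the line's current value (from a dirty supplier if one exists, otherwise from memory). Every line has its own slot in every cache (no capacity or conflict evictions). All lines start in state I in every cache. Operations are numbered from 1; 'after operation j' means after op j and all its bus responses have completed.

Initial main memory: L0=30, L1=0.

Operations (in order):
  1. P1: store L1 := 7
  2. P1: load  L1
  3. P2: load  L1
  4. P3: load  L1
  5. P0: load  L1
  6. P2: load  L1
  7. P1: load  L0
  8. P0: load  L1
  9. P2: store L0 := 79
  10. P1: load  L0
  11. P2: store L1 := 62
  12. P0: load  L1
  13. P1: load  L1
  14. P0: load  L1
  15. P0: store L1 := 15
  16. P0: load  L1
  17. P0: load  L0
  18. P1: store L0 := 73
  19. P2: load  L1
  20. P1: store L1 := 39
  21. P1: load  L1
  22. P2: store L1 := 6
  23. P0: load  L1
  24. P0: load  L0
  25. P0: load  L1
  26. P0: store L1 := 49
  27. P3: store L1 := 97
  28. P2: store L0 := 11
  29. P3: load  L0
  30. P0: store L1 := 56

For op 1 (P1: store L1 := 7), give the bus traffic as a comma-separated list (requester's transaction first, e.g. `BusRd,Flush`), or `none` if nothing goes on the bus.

bus = BusRdX

1. P1: store L1 := 7  bus=[BusRdX]  L1: P0=I P1=M P2=I P3=I  mem[L1]=0
2. P1: load  L1  bus=[-]  L1: P0=I P1=M P2=I P3=I  mem[L1]=0
3. P2: load  L1  bus=[BusRd,Flush]  L1: P0=I P1=S P2=S P3=I  mem[L1]=7
4. P3: load  L1  bus=[BusRd]  L1: P0=I P1=S P2=S P3=S  mem[L1]=7
5. P0: load  L1  bus=[BusRd]  L1: P0=S P1=S P2=S P3=S  mem[L1]=7
6. P2: load  L1  bus=[-]  L1: P0=S P1=S P2=S P3=S  mem[L1]=7
7. P1: load  L0  bus=[BusRd]  L0: P0=I P1=S P2=I P3=I  mem[L0]=30
8. P0: load  L1  bus=[-]  L1: P0=S P1=S P2=S P3=S  mem[L1]=7
9. P2: store L0 := 79  bus=[BusRdX]  L0: P0=I P1=I P2=M P3=I  mem[L0]=30
10. P1: load  L0  bus=[BusRd,Flush]  L0: P0=I P1=S P2=S P3=I  mem[L0]=79
11. P2: store L1 := 62  bus=[BusRdX]  L1: P0=I P1=I P2=M P3=I  mem[L1]=7
12. P0: load  L1  bus=[BusRd,Flush]  L1: P0=S P1=I P2=S P3=I  mem[L1]=62
13. P1: load  L1  bus=[BusRd]  L1: P0=S P1=S P2=S P3=I  mem[L1]=62
14. P0: load  L1  bus=[-]  L1: P0=S P1=S P2=S P3=I  mem[L1]=62
15. P0: store L1 := 15  bus=[BusRdX]  L1: P0=M P1=I P2=I P3=I  mem[L1]=62
16. P0: load  L1  bus=[-]  L1: P0=M P1=I P2=I P3=I  mem[L1]=62
17. P0: load  L0  bus=[BusRd]  L0: P0=S P1=S P2=S P3=I  mem[L0]=79
18. P1: store L0 := 73  bus=[BusRdX]  L0: P0=I P1=M P2=I P3=I  mem[L0]=79
19. P2: load  L1  bus=[BusRd,Flush]  L1: P0=S P1=I P2=S P3=I  mem[L1]=15
20. P1: store L1 := 39  bus=[BusRdX]  L1: P0=I P1=M P2=I P3=I  mem[L1]=15
21. P1: load  L1  bus=[-]  L1: P0=I P1=M P2=I P3=I  mem[L1]=15
22. P2: store L1 := 6  bus=[BusRdX,Flush]  L1: P0=I P1=I P2=M P3=I  mem[L1]=39
23. P0: load  L1  bus=[BusRd,Flush]  L1: P0=S P1=I P2=S P3=I  mem[L1]=6
24. P0: load  L0  bus=[BusRd,Flush]  L0: P0=S P1=S P2=I P3=I  mem[L0]=73
25. P0: load  L1  bus=[-]  L1: P0=S P1=I P2=S P3=I  mem[L1]=6
26. P0: store L1 := 49  bus=[BusRdX]  L1: P0=M P1=I P2=I P3=I  mem[L1]=6
27. P3: store L1 := 97  bus=[BusRdX,Flush]  L1: P0=I P1=I P2=I P3=M  mem[L1]=49
28. P2: store L0 := 11  bus=[BusRdX]  L0: P0=I P1=I P2=M P3=I  mem[L0]=73
29. P3: load  L0  bus=[BusRd,Flush]  L0: P0=I P1=I P2=S P3=S  mem[L0]=11
30. P0: store L1 := 56  bus=[BusRdX,Flush]  L1: P0=M P1=I P2=I P3=I  mem[L1]=97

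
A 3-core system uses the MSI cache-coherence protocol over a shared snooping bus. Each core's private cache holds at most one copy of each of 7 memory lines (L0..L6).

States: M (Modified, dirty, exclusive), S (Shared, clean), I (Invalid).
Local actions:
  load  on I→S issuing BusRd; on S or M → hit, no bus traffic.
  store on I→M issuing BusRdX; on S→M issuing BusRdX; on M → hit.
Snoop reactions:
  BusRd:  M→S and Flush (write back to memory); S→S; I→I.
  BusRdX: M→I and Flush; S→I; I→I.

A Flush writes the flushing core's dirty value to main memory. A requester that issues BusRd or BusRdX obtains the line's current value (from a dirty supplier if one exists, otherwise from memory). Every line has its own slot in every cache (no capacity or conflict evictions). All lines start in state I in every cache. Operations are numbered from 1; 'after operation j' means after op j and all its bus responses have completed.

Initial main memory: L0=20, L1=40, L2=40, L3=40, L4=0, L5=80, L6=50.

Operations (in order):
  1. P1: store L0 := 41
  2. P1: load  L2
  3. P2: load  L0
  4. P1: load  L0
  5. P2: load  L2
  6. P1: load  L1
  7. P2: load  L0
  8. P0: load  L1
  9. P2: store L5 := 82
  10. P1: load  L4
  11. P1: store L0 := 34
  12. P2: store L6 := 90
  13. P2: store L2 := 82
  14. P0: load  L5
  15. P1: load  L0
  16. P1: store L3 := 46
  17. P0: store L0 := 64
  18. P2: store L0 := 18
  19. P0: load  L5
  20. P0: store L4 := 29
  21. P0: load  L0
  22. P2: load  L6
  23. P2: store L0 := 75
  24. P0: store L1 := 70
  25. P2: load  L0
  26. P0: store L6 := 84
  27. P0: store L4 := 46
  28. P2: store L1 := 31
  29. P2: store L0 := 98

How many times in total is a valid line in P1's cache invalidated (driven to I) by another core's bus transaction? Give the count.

invalidations = 4

  op1 P1: store L0 := 41 → I/M/I on L0; bus BusRdX; mem=20
  op2 P1: load  L2 → I/S/I on L2; bus BusRd; mem=40
  op3 P2: load  L0 → I/S/S on L0; bus BusRd Flush; mem=41
  op4 P1: load  L0 → I/S/S on L0; bus (none); mem=41
  op5 P2: load  L2 → I/S/S on L2; bus BusRd; mem=40
  op6 P1: load  L1 → I/S/I on L1; bus BusRd; mem=40
  op7 P2: load  L0 → I/S/S on L0; bus (none); mem=41
  op8 P0: load  L1 → S/S/I on L1; bus BusRd; mem=40
  op9 P2: store L5 := 82 → I/I/M on L5; bus BusRdX; mem=80
  op10 P1: load  L4 → I/S/I on L4; bus BusRd; mem=0
  op11 P1: store L0 := 34 → I/M/I on L0; bus BusRdX; mem=41
  op12 P2: store L6 := 90 → I/I/M on L6; bus BusRdX; mem=50
  op13 P2: store L2 := 82 → I/I/M on L2; bus BusRdX; mem=40
  op14 P0: load  L5 → S/I/S on L5; bus BusRd Flush; mem=82
  op15 P1: load  L0 → I/M/I on L0; bus (none); mem=41
  op16 P1: store L3 := 46 → I/M/I on L3; bus BusRdX; mem=40
  op17 P0: store L0 := 64 → M/I/I on L0; bus BusRdX Flush; mem=34
  op18 P2: store L0 := 18 → I/I/M on L0; bus BusRdX Flush; mem=64
  op19 P0: load  L5 → S/I/S on L5; bus (none); mem=82
  op20 P0: store L4 := 29 → M/I/I on L4; bus BusRdX; mem=0
  op21 P0: load  L0 → S/I/S on L0; bus BusRd Flush; mem=18
  op22 P2: load  L6 → I/I/M on L6; bus (none); mem=50
  op23 P2: store L0 := 75 → I/I/M on L0; bus BusRdX; mem=18
  op24 P0: store L1 := 70 → M/I/I on L1; bus BusRdX; mem=40
  op25 P2: load  L0 → I/I/M on L0; bus (none); mem=18
  op26 P0: store L6 := 84 → M/I/I on L6; bus BusRdX Flush; mem=90
  op27 P0: store L4 := 46 → M/I/I on L4; bus (none); mem=0
  op28 P2: store L1 := 31 → I/I/M on L1; bus BusRdX Flush; mem=70
  op29 P2: store L0 := 98 → I/I/M on L0; bus (none); mem=18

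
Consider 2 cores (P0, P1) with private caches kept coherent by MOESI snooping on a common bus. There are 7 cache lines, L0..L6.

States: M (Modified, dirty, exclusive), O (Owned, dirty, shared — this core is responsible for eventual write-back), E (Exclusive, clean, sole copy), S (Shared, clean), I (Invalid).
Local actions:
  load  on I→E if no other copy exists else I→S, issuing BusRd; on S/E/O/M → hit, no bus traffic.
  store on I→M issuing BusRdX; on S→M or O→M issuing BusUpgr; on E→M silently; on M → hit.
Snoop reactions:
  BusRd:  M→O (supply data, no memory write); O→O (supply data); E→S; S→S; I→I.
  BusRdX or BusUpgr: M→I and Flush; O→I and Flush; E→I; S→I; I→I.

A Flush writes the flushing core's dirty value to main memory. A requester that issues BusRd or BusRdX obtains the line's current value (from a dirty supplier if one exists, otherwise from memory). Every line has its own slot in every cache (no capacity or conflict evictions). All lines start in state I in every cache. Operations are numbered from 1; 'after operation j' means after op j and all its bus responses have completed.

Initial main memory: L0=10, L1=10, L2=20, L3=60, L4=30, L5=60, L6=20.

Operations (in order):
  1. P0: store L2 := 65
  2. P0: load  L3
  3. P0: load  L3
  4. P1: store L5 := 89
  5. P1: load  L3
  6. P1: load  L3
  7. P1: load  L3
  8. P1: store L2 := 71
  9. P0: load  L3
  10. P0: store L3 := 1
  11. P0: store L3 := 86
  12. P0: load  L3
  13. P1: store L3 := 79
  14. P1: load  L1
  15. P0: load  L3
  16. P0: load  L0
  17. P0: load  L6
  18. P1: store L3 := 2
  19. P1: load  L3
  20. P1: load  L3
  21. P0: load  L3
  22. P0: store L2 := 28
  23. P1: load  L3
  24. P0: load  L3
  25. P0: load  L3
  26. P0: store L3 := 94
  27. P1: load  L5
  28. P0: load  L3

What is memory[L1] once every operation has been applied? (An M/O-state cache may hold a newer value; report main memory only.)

memory[L1] = 10

step 1: P0: store L2 := 65  ⟶  MI  (L2)  txn=BusRdX  M[L2]=20
step 2: P0: load  L3  ⟶  EI  (L3)  txn=BusRd  M[L3]=60
step 3: P0: load  L3  ⟶  EI  (L3)  txn=∅  M[L3]=60
step 4: P1: store L5 := 89  ⟶  IM  (L5)  txn=BusRdX  M[L5]=60
step 5: P1: load  L3  ⟶  SS  (L3)  txn=BusRd  M[L3]=60
step 6: P1: load  L3  ⟶  SS  (L3)  txn=∅  M[L3]=60
step 7: P1: load  L3  ⟶  SS  (L3)  txn=∅  M[L3]=60
step 8: P1: store L2 := 71  ⟶  IM  (L2)  txn=BusRdX+Flush  M[L2]=65
step 9: P0: load  L3  ⟶  SS  (L3)  txn=∅  M[L3]=60
step 10: P0: store L3 := 1  ⟶  MI  (L3)  txn=BusUpgr  M[L3]=60
step 11: P0: store L3 := 86  ⟶  MI  (L3)  txn=∅  M[L3]=60
step 12: P0: load  L3  ⟶  MI  (L3)  txn=∅  M[L3]=60
step 13: P1: store L3 := 79  ⟶  IM  (L3)  txn=BusRdX+Flush  M[L3]=86
step 14: P1: load  L1  ⟶  IE  (L1)  txn=BusRd  M[L1]=10
step 15: P0: load  L3  ⟶  SO  (L3)  txn=BusRd  M[L3]=86
step 16: P0: load  L0  ⟶  EI  (L0)  txn=BusRd  M[L0]=10
step 17: P0: load  L6  ⟶  EI  (L6)  txn=BusRd  M[L6]=20
step 18: P1: store L3 := 2  ⟶  IM  (L3)  txn=BusUpgr  M[L3]=86
step 19: P1: load  L3  ⟶  IM  (L3)  txn=∅  M[L3]=86
step 20: P1: load  L3  ⟶  IM  (L3)  txn=∅  M[L3]=86
step 21: P0: load  L3  ⟶  SO  (L3)  txn=BusRd  M[L3]=86
step 22: P0: store L2 := 28  ⟶  MI  (L2)  txn=BusRdX+Flush  M[L2]=71
step 23: P1: load  L3  ⟶  SO  (L3)  txn=∅  M[L3]=86
step 24: P0: load  L3  ⟶  SO  (L3)  txn=∅  M[L3]=86
step 25: P0: load  L3  ⟶  SO  (L3)  txn=∅  M[L3]=86
step 26: P0: store L3 := 94  ⟶  MI  (L3)  txn=BusUpgr+Flush  M[L3]=2
step 27: P1: load  L5  ⟶  IM  (L5)  txn=∅  M[L5]=60
step 28: P0: load  L3  ⟶  MI  (L3)  txn=∅  M[L3]=2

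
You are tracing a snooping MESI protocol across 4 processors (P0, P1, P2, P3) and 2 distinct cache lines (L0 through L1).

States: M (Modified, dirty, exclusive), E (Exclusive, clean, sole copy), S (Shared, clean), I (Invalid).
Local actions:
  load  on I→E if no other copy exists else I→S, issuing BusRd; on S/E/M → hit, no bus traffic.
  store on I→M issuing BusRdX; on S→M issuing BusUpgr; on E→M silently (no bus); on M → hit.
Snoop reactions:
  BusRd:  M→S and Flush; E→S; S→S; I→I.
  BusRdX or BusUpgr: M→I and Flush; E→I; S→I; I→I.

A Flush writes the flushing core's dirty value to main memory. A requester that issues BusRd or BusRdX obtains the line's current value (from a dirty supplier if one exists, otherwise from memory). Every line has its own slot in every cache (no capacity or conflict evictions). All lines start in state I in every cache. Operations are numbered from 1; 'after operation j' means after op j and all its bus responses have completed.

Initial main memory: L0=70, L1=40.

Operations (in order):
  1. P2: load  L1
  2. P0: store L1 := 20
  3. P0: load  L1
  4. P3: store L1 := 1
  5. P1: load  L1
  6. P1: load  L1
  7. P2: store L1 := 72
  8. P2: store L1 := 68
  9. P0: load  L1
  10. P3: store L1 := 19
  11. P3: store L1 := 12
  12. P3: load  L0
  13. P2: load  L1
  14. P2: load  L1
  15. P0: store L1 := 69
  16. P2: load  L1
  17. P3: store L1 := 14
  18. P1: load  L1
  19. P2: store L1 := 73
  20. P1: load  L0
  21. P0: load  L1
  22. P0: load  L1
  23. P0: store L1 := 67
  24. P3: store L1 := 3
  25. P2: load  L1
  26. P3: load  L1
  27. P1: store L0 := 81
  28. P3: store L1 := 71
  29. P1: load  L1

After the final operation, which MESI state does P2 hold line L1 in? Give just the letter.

state = I

1. P2: load  L1  bus=[BusRd]  L1: P0=I P1=I P2=E P3=I  mem[L1]=40
2. P0: store L1 := 20  bus=[BusRdX]  L1: P0=M P1=I P2=I P3=I  mem[L1]=40
3. P0: load  L1  bus=[-]  L1: P0=M P1=I P2=I P3=I  mem[L1]=40
4. P3: store L1 := 1  bus=[BusRdX,Flush]  L1: P0=I P1=I P2=I P3=M  mem[L1]=20
5. P1: load  L1  bus=[BusRd,Flush]  L1: P0=I P1=S P2=I P3=S  mem[L1]=1
6. P1: load  L1  bus=[-]  L1: P0=I P1=S P2=I P3=S  mem[L1]=1
7. P2: store L1 := 72  bus=[BusRdX]  L1: P0=I P1=I P2=M P3=I  mem[L1]=1
8. P2: store L1 := 68  bus=[-]  L1: P0=I P1=I P2=M P3=I  mem[L1]=1
9. P0: load  L1  bus=[BusRd,Flush]  L1: P0=S P1=I P2=S P3=I  mem[L1]=68
10. P3: store L1 := 19  bus=[BusRdX]  L1: P0=I P1=I P2=I P3=M  mem[L1]=68
11. P3: store L1 := 12  bus=[-]  L1: P0=I P1=I P2=I P3=M  mem[L1]=68
12. P3: load  L0  bus=[BusRd]  L0: P0=I P1=I P2=I P3=E  mem[L0]=70
13. P2: load  L1  bus=[BusRd,Flush]  L1: P0=I P1=I P2=S P3=S  mem[L1]=12
14. P2: load  L1  bus=[-]  L1: P0=I P1=I P2=S P3=S  mem[L1]=12
15. P0: store L1 := 69  bus=[BusRdX]  L1: P0=M P1=I P2=I P3=I  mem[L1]=12
16. P2: load  L1  bus=[BusRd,Flush]  L1: P0=S P1=I P2=S P3=I  mem[L1]=69
17. P3: store L1 := 14  bus=[BusRdX]  L1: P0=I P1=I P2=I P3=M  mem[L1]=69
18. P1: load  L1  bus=[BusRd,Flush]  L1: P0=I P1=S P2=I P3=S  mem[L1]=14
19. P2: store L1 := 73  bus=[BusRdX]  L1: P0=I P1=I P2=M P3=I  mem[L1]=14
20. P1: load  L0  bus=[BusRd]  L0: P0=I P1=S P2=I P3=S  mem[L0]=70
21. P0: load  L1  bus=[BusRd,Flush]  L1: P0=S P1=I P2=S P3=I  mem[L1]=73
22. P0: load  L1  bus=[-]  L1: P0=S P1=I P2=S P3=I  mem[L1]=73
23. P0: store L1 := 67  bus=[BusUpgr]  L1: P0=M P1=I P2=I P3=I  mem[L1]=73
24. P3: store L1 := 3  bus=[BusRdX,Flush]  L1: P0=I P1=I P2=I P3=M  mem[L1]=67
25. P2: load  L1  bus=[BusRd,Flush]  L1: P0=I P1=I P2=S P3=S  mem[L1]=3
26. P3: load  L1  bus=[-]  L1: P0=I P1=I P2=S P3=S  mem[L1]=3
27. P1: store L0 := 81  bus=[BusUpgr]  L0: P0=I P1=M P2=I P3=I  mem[L0]=70
28. P3: store L1 := 71  bus=[BusUpgr]  L1: P0=I P1=I P2=I P3=M  mem[L1]=3
29. P1: load  L1  bus=[BusRd,Flush]  L1: P0=I P1=S P2=I P3=S  mem[L1]=71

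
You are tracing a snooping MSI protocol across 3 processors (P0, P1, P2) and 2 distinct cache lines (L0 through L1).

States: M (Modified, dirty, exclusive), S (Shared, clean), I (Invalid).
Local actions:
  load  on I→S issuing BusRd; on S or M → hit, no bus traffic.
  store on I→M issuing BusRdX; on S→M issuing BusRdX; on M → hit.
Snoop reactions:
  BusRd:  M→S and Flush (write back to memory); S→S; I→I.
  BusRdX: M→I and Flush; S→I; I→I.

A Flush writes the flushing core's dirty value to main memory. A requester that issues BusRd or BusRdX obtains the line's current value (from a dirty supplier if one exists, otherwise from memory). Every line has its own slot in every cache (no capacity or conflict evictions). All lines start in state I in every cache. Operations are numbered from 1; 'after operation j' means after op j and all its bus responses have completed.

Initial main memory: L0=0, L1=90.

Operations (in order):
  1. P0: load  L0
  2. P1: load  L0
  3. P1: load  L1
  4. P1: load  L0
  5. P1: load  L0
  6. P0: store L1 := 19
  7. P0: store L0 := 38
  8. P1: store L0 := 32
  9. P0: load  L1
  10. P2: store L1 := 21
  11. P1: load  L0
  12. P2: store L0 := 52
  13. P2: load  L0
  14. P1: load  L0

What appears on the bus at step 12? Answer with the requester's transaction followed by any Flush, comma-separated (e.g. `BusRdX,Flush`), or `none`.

bus = BusRdX,Flush

[1] P0: load  L0 | P0:S(0), P1:I, P2:I | bus: BusRd
[2] P1: load  L0 | P0:S(0), P1:S(0), P2:I | bus: BusRd
[3] P1: load  L1 | P0:I, P1:S(90), P2:I | bus: BusRd
[4] P1: load  L0 | P0:S(0), P1:S(0), P2:I | bus: none
[5] P1: load  L0 | P0:S(0), P1:S(0), P2:I | bus: none
[6] P0: store L1 := 19 | P0:M(19), P1:I, P2:I | bus: BusRdX
[7] P0: store L0 := 38 | P0:M(38), P1:I, P2:I | bus: BusRdX
[8] P1: store L0 := 32 | P0:I, P1:M(32), P2:I | bus: BusRdX,Flush
[9] P0: load  L1 | P0:M(19), P1:I, P2:I | bus: none
[10] P2: store L1 := 21 | P0:I, P1:I, P2:M(21) | bus: BusRdX,Flush
[11] P1: load  L0 | P0:I, P1:M(32), P2:I | bus: none
[12] P2: store L0 := 52 | P0:I, P1:I, P2:M(52) | bus: BusRdX,Flush
[13] P2: load  L0 | P0:I, P1:I, P2:M(52) | bus: none
[14] P1: load  L0 | P0:I, P1:S(52), P2:S(52) | bus: BusRd,Flush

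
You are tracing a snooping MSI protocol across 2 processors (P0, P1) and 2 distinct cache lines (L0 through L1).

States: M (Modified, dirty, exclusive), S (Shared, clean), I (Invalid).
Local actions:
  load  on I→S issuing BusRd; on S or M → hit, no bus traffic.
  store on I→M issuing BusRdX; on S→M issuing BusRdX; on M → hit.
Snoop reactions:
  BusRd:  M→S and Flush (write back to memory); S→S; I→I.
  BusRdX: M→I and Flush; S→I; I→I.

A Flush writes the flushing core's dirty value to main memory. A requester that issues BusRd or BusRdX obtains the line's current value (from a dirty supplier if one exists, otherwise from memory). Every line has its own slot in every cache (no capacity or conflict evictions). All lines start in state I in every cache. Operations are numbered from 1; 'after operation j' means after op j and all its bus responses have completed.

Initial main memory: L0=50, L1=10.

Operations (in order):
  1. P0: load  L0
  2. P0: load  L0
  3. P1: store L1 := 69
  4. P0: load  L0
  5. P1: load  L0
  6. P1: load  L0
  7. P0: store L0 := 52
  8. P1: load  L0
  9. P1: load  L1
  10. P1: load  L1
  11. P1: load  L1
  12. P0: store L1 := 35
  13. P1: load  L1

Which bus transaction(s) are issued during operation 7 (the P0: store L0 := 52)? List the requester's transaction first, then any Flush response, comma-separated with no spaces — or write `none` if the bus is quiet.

bus = BusRdX

step 1: P0: load  L0  ⟶  SI  (L0)  txn=BusRd  M[L0]=50
step 2: P0: load  L0  ⟶  SI  (L0)  txn=∅  M[L0]=50
step 3: P1: store L1 := 69  ⟶  IM  (L1)  txn=BusRdX  M[L1]=10
step 4: P0: load  L0  ⟶  SI  (L0)  txn=∅  M[L0]=50
step 5: P1: load  L0  ⟶  SS  (L0)  txn=BusRd  M[L0]=50
step 6: P1: load  L0  ⟶  SS  (L0)  txn=∅  M[L0]=50
step 7: P0: store L0 := 52  ⟶  MI  (L0)  txn=BusRdX  M[L0]=50
step 8: P1: load  L0  ⟶  SS  (L0)  txn=BusRd+Flush  M[L0]=52
step 9: P1: load  L1  ⟶  IM  (L1)  txn=∅  M[L1]=10
step 10: P1: load  L1  ⟶  IM  (L1)  txn=∅  M[L1]=10
step 11: P1: load  L1  ⟶  IM  (L1)  txn=∅  M[L1]=10
step 12: P0: store L1 := 35  ⟶  MI  (L1)  txn=BusRdX+Flush  M[L1]=69
step 13: P1: load  L1  ⟶  SS  (L1)  txn=BusRd+Flush  M[L1]=35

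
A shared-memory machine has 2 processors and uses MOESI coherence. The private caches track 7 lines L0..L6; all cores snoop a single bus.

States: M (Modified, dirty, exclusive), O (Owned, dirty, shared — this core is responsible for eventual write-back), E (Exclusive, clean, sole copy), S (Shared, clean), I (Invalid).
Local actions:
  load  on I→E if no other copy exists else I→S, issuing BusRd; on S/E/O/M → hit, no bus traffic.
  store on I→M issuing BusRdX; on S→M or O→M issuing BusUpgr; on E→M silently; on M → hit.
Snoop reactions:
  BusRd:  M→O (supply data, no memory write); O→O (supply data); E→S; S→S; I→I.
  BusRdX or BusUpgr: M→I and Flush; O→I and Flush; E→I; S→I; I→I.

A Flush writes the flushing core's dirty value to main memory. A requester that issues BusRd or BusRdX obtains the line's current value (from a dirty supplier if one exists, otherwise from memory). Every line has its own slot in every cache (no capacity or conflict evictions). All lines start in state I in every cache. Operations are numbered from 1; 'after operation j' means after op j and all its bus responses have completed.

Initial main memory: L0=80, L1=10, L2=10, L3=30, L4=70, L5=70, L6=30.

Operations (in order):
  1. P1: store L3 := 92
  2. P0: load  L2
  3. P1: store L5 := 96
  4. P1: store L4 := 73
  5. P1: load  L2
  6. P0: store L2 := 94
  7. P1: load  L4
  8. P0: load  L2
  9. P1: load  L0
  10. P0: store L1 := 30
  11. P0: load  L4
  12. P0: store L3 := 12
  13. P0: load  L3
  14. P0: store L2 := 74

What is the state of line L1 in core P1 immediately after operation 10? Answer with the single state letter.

state = I

  op1 P1: store L3 := 92 → I/M on L3; bus BusRdX; mem=30
  op2 P0: load  L2 → E/I on L2; bus BusRd; mem=10
  op3 P1: store L5 := 96 → I/M on L5; bus BusRdX; mem=70
  op4 P1: store L4 := 73 → I/M on L4; bus BusRdX; mem=70
  op5 P1: load  L2 → S/S on L2; bus BusRd; mem=10
  op6 P0: store L2 := 94 → M/I on L2; bus BusUpgr; mem=10
  op7 P1: load  L4 → I/M on L4; bus (none); mem=70
  op8 P0: load  L2 → M/I on L2; bus (none); mem=10
  op9 P1: load  L0 → I/E on L0; bus BusRd; mem=80
  op10 P0: store L1 := 30 → M/I on L1; bus BusRdX; mem=10
  op11 P0: load  L4 → S/O on L4; bus BusRd; mem=70
  op12 P0: store L3 := 12 → M/I on L3; bus BusRdX Flush; mem=92
  op13 P0: load  L3 → M/I on L3; bus (none); mem=92
  op14 P0: store L2 := 74 → M/I on L2; bus (none); mem=10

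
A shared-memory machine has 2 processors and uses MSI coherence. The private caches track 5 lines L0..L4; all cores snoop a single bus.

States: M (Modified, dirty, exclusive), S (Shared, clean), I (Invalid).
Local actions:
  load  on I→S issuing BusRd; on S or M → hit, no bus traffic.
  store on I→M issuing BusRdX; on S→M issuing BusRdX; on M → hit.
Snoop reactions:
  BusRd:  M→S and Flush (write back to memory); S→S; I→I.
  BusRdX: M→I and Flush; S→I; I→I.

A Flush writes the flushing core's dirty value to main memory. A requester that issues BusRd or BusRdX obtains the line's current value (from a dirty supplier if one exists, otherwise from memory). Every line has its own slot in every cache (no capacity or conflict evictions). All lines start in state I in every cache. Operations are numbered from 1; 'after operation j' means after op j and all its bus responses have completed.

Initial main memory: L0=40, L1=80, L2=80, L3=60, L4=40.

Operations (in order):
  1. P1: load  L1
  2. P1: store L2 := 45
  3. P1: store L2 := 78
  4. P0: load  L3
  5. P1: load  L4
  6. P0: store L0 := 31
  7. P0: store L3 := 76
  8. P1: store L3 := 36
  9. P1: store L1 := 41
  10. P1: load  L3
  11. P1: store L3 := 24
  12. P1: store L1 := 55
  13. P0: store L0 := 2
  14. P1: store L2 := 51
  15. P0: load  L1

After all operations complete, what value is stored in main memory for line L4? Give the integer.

memory[L4] = 40

step 1: P1: load  L1  ⟶  IS  (L1)  txn=BusRd  M[L1]=80
step 2: P1: store L2 := 45  ⟶  IM  (L2)  txn=BusRdX  M[L2]=80
step 3: P1: store L2 := 78  ⟶  IM  (L2)  txn=∅  M[L2]=80
step 4: P0: load  L3  ⟶  SI  (L3)  txn=BusRd  M[L3]=60
step 5: P1: load  L4  ⟶  IS  (L4)  txn=BusRd  M[L4]=40
step 6: P0: store L0 := 31  ⟶  MI  (L0)  txn=BusRdX  M[L0]=40
step 7: P0: store L3 := 76  ⟶  MI  (L3)  txn=BusRdX  M[L3]=60
step 8: P1: store L3 := 36  ⟶  IM  (L3)  txn=BusRdX+Flush  M[L3]=76
step 9: P1: store L1 := 41  ⟶  IM  (L1)  txn=BusRdX  M[L1]=80
step 10: P1: load  L3  ⟶  IM  (L3)  txn=∅  M[L3]=76
step 11: P1: store L3 := 24  ⟶  IM  (L3)  txn=∅  M[L3]=76
step 12: P1: store L1 := 55  ⟶  IM  (L1)  txn=∅  M[L1]=80
step 13: P0: store L0 := 2  ⟶  MI  (L0)  txn=∅  M[L0]=40
step 14: P1: store L2 := 51  ⟶  IM  (L2)  txn=∅  M[L2]=80
step 15: P0: load  L1  ⟶  SS  (L1)  txn=BusRd+Flush  M[L1]=55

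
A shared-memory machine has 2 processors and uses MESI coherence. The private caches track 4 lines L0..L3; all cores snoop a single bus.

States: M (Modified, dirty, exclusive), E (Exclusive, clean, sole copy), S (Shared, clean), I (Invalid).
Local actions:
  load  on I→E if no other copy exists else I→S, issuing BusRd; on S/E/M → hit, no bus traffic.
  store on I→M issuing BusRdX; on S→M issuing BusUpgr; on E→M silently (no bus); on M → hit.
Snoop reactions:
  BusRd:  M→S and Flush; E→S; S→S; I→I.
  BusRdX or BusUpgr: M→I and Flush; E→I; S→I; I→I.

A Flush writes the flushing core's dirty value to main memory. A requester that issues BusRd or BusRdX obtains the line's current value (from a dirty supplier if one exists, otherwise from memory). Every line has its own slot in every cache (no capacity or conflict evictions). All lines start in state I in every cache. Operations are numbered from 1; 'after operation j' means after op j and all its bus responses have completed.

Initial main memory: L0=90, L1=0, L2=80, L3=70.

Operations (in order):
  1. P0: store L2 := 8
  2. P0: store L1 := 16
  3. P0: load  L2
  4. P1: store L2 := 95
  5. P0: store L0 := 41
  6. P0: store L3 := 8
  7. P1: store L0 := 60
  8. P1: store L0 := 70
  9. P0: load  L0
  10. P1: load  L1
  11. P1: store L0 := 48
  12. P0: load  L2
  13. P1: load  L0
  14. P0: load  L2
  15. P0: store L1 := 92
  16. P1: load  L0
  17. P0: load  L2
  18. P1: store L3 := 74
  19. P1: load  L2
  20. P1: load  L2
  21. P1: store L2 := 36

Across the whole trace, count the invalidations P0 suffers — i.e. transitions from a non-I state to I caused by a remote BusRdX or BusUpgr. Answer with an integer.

step 1: P0: store L2 := 8  ⟶  MI  (L2)  txn=BusRdX  M[L2]=80
step 2: P0: store L1 := 16  ⟶  MI  (L1)  txn=BusRdX  M[L1]=0
step 3: P0: load  L2  ⟶  MI  (L2)  txn=∅  M[L2]=80
step 4: P1: store L2 := 95  ⟶  IM  (L2)  txn=BusRdX+Flush  M[L2]=8
step 5: P0: store L0 := 41  ⟶  MI  (L0)  txn=BusRdX  M[L0]=90
step 6: P0: store L3 := 8  ⟶  MI  (L3)  txn=BusRdX  M[L3]=70
step 7: P1: store L0 := 60  ⟶  IM  (L0)  txn=BusRdX+Flush  M[L0]=41
step 8: P1: store L0 := 70  ⟶  IM  (L0)  txn=∅  M[L0]=41
step 9: P0: load  L0  ⟶  SS  (L0)  txn=BusRd+Flush  M[L0]=70
step 10: P1: load  L1  ⟶  SS  (L1)  txn=BusRd+Flush  M[L1]=16
step 11: P1: store L0 := 48  ⟶  IM  (L0)  txn=BusUpgr  M[L0]=70
step 12: P0: load  L2  ⟶  SS  (L2)  txn=BusRd+Flush  M[L2]=95
step 13: P1: load  L0  ⟶  IM  (L0)  txn=∅  M[L0]=70
step 14: P0: load  L2  ⟶  SS  (L2)  txn=∅  M[L2]=95
step 15: P0: store L1 := 92  ⟶  MI  (L1)  txn=BusUpgr  M[L1]=16
step 16: P1: load  L0  ⟶  IM  (L0)  txn=∅  M[L0]=70
step 17: P0: load  L2  ⟶  SS  (L2)  txn=∅  M[L2]=95
step 18: P1: store L3 := 74  ⟶  IM  (L3)  txn=BusRdX+Flush  M[L3]=8
step 19: P1: load  L2  ⟶  SS  (L2)  txn=∅  M[L2]=95
step 20: P1: load  L2  ⟶  SS  (L2)  txn=∅  M[L2]=95
step 21: P1: store L2 := 36  ⟶  IM  (L2)  txn=BusUpgr  M[L2]=95

invalidations = 5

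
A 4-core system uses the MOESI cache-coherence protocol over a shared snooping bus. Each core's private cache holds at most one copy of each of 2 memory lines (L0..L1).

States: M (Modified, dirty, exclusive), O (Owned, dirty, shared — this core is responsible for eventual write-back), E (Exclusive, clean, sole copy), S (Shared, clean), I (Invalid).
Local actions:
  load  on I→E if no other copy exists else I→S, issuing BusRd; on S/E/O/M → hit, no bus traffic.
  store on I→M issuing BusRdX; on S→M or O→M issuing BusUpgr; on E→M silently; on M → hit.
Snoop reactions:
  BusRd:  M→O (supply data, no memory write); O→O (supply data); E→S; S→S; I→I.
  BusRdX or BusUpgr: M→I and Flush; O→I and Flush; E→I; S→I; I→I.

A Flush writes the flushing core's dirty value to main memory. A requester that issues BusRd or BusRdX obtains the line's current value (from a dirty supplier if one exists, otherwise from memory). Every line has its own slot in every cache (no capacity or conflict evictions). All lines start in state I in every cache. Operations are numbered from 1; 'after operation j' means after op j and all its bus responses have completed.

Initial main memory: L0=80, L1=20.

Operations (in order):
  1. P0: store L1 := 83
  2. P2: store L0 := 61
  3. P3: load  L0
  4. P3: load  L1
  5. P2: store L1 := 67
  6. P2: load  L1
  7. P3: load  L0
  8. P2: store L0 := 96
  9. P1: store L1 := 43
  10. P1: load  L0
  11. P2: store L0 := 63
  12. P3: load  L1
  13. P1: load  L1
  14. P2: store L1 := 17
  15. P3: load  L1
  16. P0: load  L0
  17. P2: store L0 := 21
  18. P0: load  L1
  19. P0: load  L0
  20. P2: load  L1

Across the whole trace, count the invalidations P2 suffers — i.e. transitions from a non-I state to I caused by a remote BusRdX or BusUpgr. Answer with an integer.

[1] P0: store L1 := 83 | P0:M(83), P1:I, P2:I, P3:I | bus: BusRdX
[2] P2: store L0 := 61 | P0:I, P1:I, P2:M(61), P3:I | bus: BusRdX
[3] P3: load  L0 | P0:I, P1:I, P2:O(61), P3:S(61) | bus: BusRd
[4] P3: load  L1 | P0:O(83), P1:I, P2:I, P3:S(83) | bus: BusRd
[5] P2: store L1 := 67 | P0:I, P1:I, P2:M(67), P3:I | bus: BusRdX,Flush
[6] P2: load  L1 | P0:I, P1:I, P2:M(67), P3:I | bus: none
[7] P3: load  L0 | P0:I, P1:I, P2:O(61), P3:S(61) | bus: none
[8] P2: store L0 := 96 | P0:I, P1:I, P2:M(96), P3:I | bus: BusUpgr
[9] P1: store L1 := 43 | P0:I, P1:M(43), P2:I, P3:I | bus: BusRdX,Flush
[10] P1: load  L0 | P0:I, P1:S(96), P2:O(96), P3:I | bus: BusRd
[11] P2: store L0 := 63 | P0:I, P1:I, P2:M(63), P3:I | bus: BusUpgr
[12] P3: load  L1 | P0:I, P1:O(43), P2:I, P3:S(43) | bus: BusRd
[13] P1: load  L1 | P0:I, P1:O(43), P2:I, P3:S(43) | bus: none
[14] P2: store L1 := 17 | P0:I, P1:I, P2:M(17), P3:I | bus: BusRdX,Flush
[15] P3: load  L1 | P0:I, P1:I, P2:O(17), P3:S(17) | bus: BusRd
[16] P0: load  L0 | P0:S(63), P1:I, P2:O(63), P3:I | bus: BusRd
[17] P2: store L0 := 21 | P0:I, P1:I, P2:M(21), P3:I | bus: BusUpgr
[18] P0: load  L1 | P0:S(17), P1:I, P2:O(17), P3:S(17) | bus: BusRd
[19] P0: load  L0 | P0:S(21), P1:I, P2:O(21), P3:I | bus: BusRd
[20] P2: load  L1 | P0:S(17), P1:I, P2:O(17), P3:S(17) | bus: none

invalidations = 1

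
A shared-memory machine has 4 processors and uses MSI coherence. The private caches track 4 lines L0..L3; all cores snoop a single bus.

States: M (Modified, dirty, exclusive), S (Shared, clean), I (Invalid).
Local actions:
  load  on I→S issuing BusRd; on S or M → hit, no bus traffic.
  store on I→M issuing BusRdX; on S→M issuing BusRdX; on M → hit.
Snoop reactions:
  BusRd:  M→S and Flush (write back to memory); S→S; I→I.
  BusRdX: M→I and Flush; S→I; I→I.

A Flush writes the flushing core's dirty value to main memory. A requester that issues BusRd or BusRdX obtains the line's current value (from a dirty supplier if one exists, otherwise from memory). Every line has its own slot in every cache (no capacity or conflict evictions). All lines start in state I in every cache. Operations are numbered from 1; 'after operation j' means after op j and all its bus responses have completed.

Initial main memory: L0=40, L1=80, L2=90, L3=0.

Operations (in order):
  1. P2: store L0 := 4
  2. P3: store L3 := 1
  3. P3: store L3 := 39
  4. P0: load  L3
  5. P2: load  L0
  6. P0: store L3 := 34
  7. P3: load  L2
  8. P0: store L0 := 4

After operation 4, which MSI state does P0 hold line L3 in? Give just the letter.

1. P2: store L0 := 4  bus=[BusRdX]  L0: P0=I P1=I P2=M P3=I  mem[L0]=40
2. P3: store L3 := 1  bus=[BusRdX]  L3: P0=I P1=I P2=I P3=M  mem[L3]=0
3. P3: store L3 := 39  bus=[-]  L3: P0=I P1=I P2=I P3=M  mem[L3]=0
4. P0: load  L3  bus=[BusRd,Flush]  L3: P0=S P1=I P2=I P3=S  mem[L3]=39
5. P2: load  L0  bus=[-]  L0: P0=I P1=I P2=M P3=I  mem[L0]=40
6. P0: store L3 := 34  bus=[BusRdX]  L3: P0=M P1=I P2=I P3=I  mem[L3]=39
7. P3: load  L2  bus=[BusRd]  L2: P0=I P1=I P2=I P3=S  mem[L2]=90
8. P0: store L0 := 4  bus=[BusRdX,Flush]  L0: P0=M P1=I P2=I P3=I  mem[L0]=4

state = S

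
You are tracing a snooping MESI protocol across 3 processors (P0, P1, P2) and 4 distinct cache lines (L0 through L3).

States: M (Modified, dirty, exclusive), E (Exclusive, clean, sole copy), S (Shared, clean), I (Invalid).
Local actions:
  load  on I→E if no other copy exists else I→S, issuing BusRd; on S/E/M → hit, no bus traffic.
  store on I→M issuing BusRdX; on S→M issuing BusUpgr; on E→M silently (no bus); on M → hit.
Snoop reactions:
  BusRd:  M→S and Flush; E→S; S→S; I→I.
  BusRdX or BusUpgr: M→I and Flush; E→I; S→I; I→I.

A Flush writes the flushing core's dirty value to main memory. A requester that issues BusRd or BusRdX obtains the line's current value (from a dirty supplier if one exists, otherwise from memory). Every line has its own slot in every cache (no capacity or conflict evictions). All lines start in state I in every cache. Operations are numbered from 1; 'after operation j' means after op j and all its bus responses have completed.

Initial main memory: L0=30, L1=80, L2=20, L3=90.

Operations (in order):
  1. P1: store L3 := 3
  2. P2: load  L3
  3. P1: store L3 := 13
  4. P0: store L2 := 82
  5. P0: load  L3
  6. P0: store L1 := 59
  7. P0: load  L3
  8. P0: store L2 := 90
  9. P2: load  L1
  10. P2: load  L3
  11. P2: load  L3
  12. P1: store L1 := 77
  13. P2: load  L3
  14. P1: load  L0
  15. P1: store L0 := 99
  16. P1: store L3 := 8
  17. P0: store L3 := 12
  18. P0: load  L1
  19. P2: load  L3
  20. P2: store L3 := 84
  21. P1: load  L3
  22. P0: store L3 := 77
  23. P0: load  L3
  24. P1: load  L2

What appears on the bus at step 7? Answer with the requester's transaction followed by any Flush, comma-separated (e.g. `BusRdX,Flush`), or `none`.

step 1: P1: store L3 := 3  ⟶  IMI  (L3)  txn=BusRdX  M[L3]=90
step 2: P2: load  L3  ⟶  ISS  (L3)  txn=BusRd+Flush  M[L3]=3
step 3: P1: store L3 := 13  ⟶  IMI  (L3)  txn=BusUpgr  M[L3]=3
step 4: P0: store L2 := 82  ⟶  MII  (L2)  txn=BusRdX  M[L2]=20
step 5: P0: load  L3  ⟶  SSI  (L3)  txn=BusRd+Flush  M[L3]=13
step 6: P0: store L1 := 59  ⟶  MII  (L1)  txn=BusRdX  M[L1]=80
step 7: P0: load  L3  ⟶  SSI  (L3)  txn=∅  M[L3]=13
step 8: P0: store L2 := 90  ⟶  MII  (L2)  txn=∅  M[L2]=20
step 9: P2: load  L1  ⟶  SIS  (L1)  txn=BusRd+Flush  M[L1]=59
step 10: P2: load  L3  ⟶  SSS  (L3)  txn=BusRd  M[L3]=13
step 11: P2: load  L3  ⟶  SSS  (L3)  txn=∅  M[L3]=13
step 12: P1: store L1 := 77  ⟶  IMI  (L1)  txn=BusRdX  M[L1]=59
step 13: P2: load  L3  ⟶  SSS  (L3)  txn=∅  M[L3]=13
step 14: P1: load  L0  ⟶  IEI  (L0)  txn=BusRd  M[L0]=30
step 15: P1: store L0 := 99  ⟶  IMI  (L0)  txn=∅  M[L0]=30
step 16: P1: store L3 := 8  ⟶  IMI  (L3)  txn=BusUpgr  M[L3]=13
step 17: P0: store L3 := 12  ⟶  MII  (L3)  txn=BusRdX+Flush  M[L3]=8
step 18: P0: load  L1  ⟶  SSI  (L1)  txn=BusRd+Flush  M[L1]=77
step 19: P2: load  L3  ⟶  SIS  (L3)  txn=BusRd+Flush  M[L3]=12
step 20: P2: store L3 := 84  ⟶  IIM  (L3)  txn=BusUpgr  M[L3]=12
step 21: P1: load  L3  ⟶  ISS  (L3)  txn=BusRd+Flush  M[L3]=84
step 22: P0: store L3 := 77  ⟶  MII  (L3)  txn=BusRdX  M[L3]=84
step 23: P0: load  L3  ⟶  MII  (L3)  txn=∅  M[L3]=84
step 24: P1: load  L2  ⟶  SSI  (L2)  txn=BusRd+Flush  M[L2]=90

bus = none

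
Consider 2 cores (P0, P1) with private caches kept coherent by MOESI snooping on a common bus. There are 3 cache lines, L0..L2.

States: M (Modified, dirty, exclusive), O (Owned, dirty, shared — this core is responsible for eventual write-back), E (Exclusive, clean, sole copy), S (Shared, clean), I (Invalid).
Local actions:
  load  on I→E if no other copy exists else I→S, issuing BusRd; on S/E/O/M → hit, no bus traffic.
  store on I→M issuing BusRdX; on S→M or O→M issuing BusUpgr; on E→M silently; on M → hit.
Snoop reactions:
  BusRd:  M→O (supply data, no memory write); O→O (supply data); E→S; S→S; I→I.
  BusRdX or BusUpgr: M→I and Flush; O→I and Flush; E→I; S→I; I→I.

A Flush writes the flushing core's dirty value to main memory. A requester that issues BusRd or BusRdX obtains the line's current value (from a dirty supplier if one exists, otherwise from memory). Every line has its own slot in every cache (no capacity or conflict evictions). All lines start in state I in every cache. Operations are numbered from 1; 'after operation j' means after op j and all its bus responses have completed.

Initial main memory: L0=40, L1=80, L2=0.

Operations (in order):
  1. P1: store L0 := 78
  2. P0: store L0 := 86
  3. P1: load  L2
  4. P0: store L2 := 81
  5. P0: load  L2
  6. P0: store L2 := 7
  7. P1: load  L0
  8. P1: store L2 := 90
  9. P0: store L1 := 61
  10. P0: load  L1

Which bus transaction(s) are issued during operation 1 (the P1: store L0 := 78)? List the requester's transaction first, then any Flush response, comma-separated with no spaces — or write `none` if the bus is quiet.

bus = BusRdX

step 1: P1: store L0 := 78  ⟶  IM  (L0)  txn=BusRdX  M[L0]=40
step 2: P0: store L0 := 86  ⟶  MI  (L0)  txn=BusRdX+Flush  M[L0]=78
step 3: P1: load  L2  ⟶  IE  (L2)  txn=BusRd  M[L2]=0
step 4: P0: store L2 := 81  ⟶  MI  (L2)  txn=BusRdX  M[L2]=0
step 5: P0: load  L2  ⟶  MI  (L2)  txn=∅  M[L2]=0
step 6: P0: store L2 := 7  ⟶  MI  (L2)  txn=∅  M[L2]=0
step 7: P1: load  L0  ⟶  OS  (L0)  txn=BusRd  M[L0]=78
step 8: P1: store L2 := 90  ⟶  IM  (L2)  txn=BusRdX+Flush  M[L2]=7
step 9: P0: store L1 := 61  ⟶  MI  (L1)  txn=BusRdX  M[L1]=80
step 10: P0: load  L1  ⟶  MI  (L1)  txn=∅  M[L1]=80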